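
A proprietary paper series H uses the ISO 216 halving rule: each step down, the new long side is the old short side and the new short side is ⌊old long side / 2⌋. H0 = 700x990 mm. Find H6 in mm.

H1: ⌊990/2⌋ × 700 = 495 × 700 mm
H2: ⌊700/2⌋ × 495 = 350 × 495 mm
H3: ⌊495/2⌋ × 350 = 247 × 350 mm
H4: ⌊350/2⌋ × 247 = 175 × 247 mm
H5: ⌊247/2⌋ × 175 = 123 × 175 mm
H6: ⌊175/2⌋ × 123 = 87 × 123 mm

87 × 123 mm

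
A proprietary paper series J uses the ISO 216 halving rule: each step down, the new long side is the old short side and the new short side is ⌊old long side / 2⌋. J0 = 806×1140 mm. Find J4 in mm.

201 × 285 mm

J1: ⌊1140/2⌋ × 806 = 570 × 806 mm
J2: ⌊806/2⌋ × 570 = 403 × 570 mm
J3: ⌊570/2⌋ × 403 = 285 × 403 mm
J4: ⌊403/2⌋ × 285 = 201 × 285 mm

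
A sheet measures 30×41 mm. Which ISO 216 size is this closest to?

Aspect ratio 41/30 ≈ 1.367 (ISO target is √2 ≈ 1.414).
In the C-series (envelope sizes, between A and B): C10 = 28 × 40 mm.
Off by 3 mm total — nearest standard size.

C10 (28 × 40 mm)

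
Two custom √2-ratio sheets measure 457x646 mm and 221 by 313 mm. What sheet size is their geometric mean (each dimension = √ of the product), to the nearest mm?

318 × 450 mm

Short side: √(457 · 221) = √100997 ≈ 317.8 → 318 mm
Long side: √(646 · 313) = √202198 ≈ 449.7 → 450 mm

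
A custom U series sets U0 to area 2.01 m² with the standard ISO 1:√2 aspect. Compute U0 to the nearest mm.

1192 × 1686 mm

Let the short side be w mm. Then w · w√2 = 2.01 m² = 2,010,000 mm².
w² = 2,010,000/√2, so w ≈ 1192.2 mm; long side = w√2 ≈ 1686.0 mm.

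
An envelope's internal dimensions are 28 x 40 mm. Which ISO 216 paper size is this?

C10 (28 × 40 mm)

Aspect ratio 40/28 ≈ 1.429 — close to the ISO √2 ≈ 1.414.
In the C-series (envelope sizes, between A and B): C10 = 28 × 40 mm.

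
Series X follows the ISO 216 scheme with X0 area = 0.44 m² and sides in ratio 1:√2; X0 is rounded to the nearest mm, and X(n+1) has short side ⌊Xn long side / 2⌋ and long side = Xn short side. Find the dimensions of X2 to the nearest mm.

279 × 394 mm

Let X0's short side be w mm. w · w√2 = 0.44 m² = 440,000 mm², so w ≈ 557.8 mm and w√2 ≈ 788.8 mm → X0 = 558 × 789 mm.
X1: ⌊789/2⌋ × 558 = 394 × 558 mm
X2: ⌊558/2⌋ × 394 = 279 × 394 mm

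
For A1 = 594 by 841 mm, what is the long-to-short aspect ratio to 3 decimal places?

841 / 594 = 1.416
ISO 216 targets √2 ≈ 1.414; the +0.002 deviation is from mm rounding.

1.416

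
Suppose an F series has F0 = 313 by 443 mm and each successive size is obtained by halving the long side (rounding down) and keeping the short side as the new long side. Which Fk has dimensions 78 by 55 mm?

F0: 313 × 443 mm
F1: 221 × 313 mm
F2: 156 × 221 mm
F3: 110 × 156 mm
F4: 78 × 110 mm
F5: 55 × 78 mm
F6: 39 × 55 mm
→ matches F5.

F5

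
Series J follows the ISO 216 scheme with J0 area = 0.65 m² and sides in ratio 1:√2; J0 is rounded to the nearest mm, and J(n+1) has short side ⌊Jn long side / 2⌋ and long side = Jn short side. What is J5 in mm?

119 × 169 mm

Let J0's short side be w mm. w · w√2 = 0.65 m² = 650,000 mm², so w ≈ 678.0 mm and w√2 ≈ 958.8 mm → J0 = 678 × 959 mm.
J1: ⌊959/2⌋ × 678 = 479 × 678 mm
J2: ⌊678/2⌋ × 479 = 339 × 479 mm
J3: ⌊479/2⌋ × 339 = 239 × 339 mm
J4: ⌊339/2⌋ × 239 = 169 × 239 mm
J5: ⌊239/2⌋ × 169 = 119 × 169 mm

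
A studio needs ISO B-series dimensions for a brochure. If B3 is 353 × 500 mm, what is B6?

B4: ⌊500/2⌋ × 353 = 250 × 353 mm
B5: ⌊353/2⌋ × 250 = 176 × 250 mm
B6: ⌊250/2⌋ × 176 = 125 × 176 mm

125 × 176 mm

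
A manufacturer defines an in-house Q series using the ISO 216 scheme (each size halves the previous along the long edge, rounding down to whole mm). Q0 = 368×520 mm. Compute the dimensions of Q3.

130 × 184 mm

Q1: ⌊520/2⌋ × 368 = 260 × 368 mm
Q2: ⌊368/2⌋ × 260 = 184 × 260 mm
Q3: ⌊260/2⌋ × 184 = 130 × 184 mm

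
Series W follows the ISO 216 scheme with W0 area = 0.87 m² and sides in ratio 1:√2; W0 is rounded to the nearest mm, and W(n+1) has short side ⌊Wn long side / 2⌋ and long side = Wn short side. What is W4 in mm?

196 × 277 mm

Let W0's short side be w mm. w · w√2 = 0.87 m² = 870,000 mm², so w ≈ 784.3 mm and w√2 ≈ 1109.2 mm → W0 = 784 × 1109 mm.
W1: ⌊1109/2⌋ × 784 = 554 × 784 mm
W2: ⌊784/2⌋ × 554 = 392 × 554 mm
W3: ⌊554/2⌋ × 392 = 277 × 392 mm
W4: ⌊392/2⌋ × 277 = 196 × 277 mm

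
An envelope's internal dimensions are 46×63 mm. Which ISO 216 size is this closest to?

B9 (44 × 62 mm)

Aspect ratio 63/46 ≈ 1.370 (ISO target is √2 ≈ 1.414).
In the B-series (B0 = 1000 × 1414 mm): B9 = 44 × 62 mm.
Off by 3 mm total — nearest standard size.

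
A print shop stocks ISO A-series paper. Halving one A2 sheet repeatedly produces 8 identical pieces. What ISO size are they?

8 = 2^3, so 3 halving steps.
A2 → A3 → … → A5 after 3 steps.

A5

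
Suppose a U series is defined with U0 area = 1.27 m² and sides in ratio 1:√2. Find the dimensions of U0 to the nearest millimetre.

Let the short side be w mm. Then w · w√2 = 1.27 m² = 1,270,000 mm².
w² = 1,270,000/√2, so w ≈ 947.6 mm; long side = w√2 ≈ 1340.2 mm.

948 × 1340 mm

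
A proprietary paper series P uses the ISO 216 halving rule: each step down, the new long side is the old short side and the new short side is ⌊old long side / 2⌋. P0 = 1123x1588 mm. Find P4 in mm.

P1: ⌊1588/2⌋ × 1123 = 794 × 1123 mm
P2: ⌊1123/2⌋ × 794 = 561 × 794 mm
P3: ⌊794/2⌋ × 561 = 397 × 561 mm
P4: ⌊561/2⌋ × 397 = 280 × 397 mm

280 × 397 mm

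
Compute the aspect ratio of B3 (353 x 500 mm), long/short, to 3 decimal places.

1.416

500 / 353 = 1.416
ISO 216 targets √2 ≈ 1.414; the +0.002 deviation is from mm rounding.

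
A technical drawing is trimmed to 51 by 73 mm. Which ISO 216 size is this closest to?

A8 (52 × 74 mm)

Aspect ratio 73/51 ≈ 1.431 (ISO target is √2 ≈ 1.414).
In the A-series (A0 area = 1 m²): A8 = 52 × 74 mm.
Off by 2 mm total — nearest standard size.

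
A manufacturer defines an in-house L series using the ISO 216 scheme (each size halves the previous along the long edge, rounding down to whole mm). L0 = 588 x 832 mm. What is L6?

73 × 104 mm

L1 = 416 × 588 mm (from L0 by 1 halving).
L2: ⌊588/2⌋ × 416 = 294 × 416 mm
L3: ⌊416/2⌋ × 294 = 208 × 294 mm
L4: ⌊294/2⌋ × 208 = 147 × 208 mm
L5: ⌊208/2⌋ × 147 = 104 × 147 mm
L6: ⌊147/2⌋ × 104 = 73 × 104 mm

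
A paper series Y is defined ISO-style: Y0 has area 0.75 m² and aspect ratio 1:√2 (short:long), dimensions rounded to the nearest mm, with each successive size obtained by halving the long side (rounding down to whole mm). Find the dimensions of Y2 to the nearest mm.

Let Y0's short side be w mm. w · w√2 = 0.75 m² = 750,000 mm², so w ≈ 728.2 mm and w√2 ≈ 1029.9 mm → Y0 = 728 × 1030 mm.
Y1: ⌊1030/2⌋ × 728 = 515 × 728 mm
Y2: ⌊728/2⌋ × 515 = 364 × 515 mm

364 × 515 mm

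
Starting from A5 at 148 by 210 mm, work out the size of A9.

A6: ⌊210/2⌋ × 148 = 105 × 148 mm
A7: ⌊148/2⌋ × 105 = 74 × 105 mm
A8: ⌊105/2⌋ × 74 = 52 × 74 mm
A9: ⌊74/2⌋ × 52 = 37 × 52 mm

37 × 52 mm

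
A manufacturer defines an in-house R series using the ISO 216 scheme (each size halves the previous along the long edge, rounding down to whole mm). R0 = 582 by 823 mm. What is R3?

205 × 291 mm

R1: ⌊823/2⌋ × 582 = 411 × 582 mm
R2: ⌊582/2⌋ × 411 = 291 × 411 mm
R3: ⌊411/2⌋ × 291 = 205 × 291 mm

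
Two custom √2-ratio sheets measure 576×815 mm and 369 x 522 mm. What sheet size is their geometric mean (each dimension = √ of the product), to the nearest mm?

461 × 652 mm

Short side: √(576 · 369) = √212544 ≈ 461.0 → 461 mm
Long side: √(815 · 522) = √425430 ≈ 652.2 → 652 mm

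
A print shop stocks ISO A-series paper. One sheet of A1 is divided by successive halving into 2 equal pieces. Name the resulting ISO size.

2 = 2^1, so 1 halving step.
A1 → A2 → … → A2 after 1 step.

A2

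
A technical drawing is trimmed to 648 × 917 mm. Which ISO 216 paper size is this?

Aspect ratio 917/648 ≈ 1.415 — close to the ISO √2 ≈ 1.414.
In the C-series (envelope sizes, between A and B): C1 = 648 × 917 mm.

C1 (648 × 917 mm)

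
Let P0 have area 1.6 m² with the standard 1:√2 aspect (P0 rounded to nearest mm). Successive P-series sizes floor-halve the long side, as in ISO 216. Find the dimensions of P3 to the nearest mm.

376 × 532 mm

Let P0's short side be w mm. w · w√2 = 1.6 m² = 1,600,000 mm², so w ≈ 1063.7 mm and w√2 ≈ 1504.2 mm → P0 = 1064 × 1504 mm.
P1: ⌊1504/2⌋ × 1064 = 752 × 1064 mm
P2: ⌊1064/2⌋ × 752 = 532 × 752 mm
P3: ⌊752/2⌋ × 532 = 376 × 532 mm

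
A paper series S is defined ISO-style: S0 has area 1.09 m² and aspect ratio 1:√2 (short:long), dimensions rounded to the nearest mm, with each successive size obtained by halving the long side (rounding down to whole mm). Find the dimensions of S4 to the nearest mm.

Let S0's short side be w mm. w · w√2 = 1.09 m² = 1,090,000 mm², so w ≈ 877.9 mm and w√2 ≈ 1241.6 mm → S0 = 878 × 1242 mm.
S1: ⌊1242/2⌋ × 878 = 621 × 878 mm
S2: ⌊878/2⌋ × 621 = 439 × 621 mm
S3: ⌊621/2⌋ × 439 = 310 × 439 mm
S4: ⌊439/2⌋ × 310 = 219 × 310 mm

219 × 310 mm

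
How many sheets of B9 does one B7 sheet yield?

4

B7 = 88 × 125 mm; B9 = 44 × 62 mm.
Each halving step doubles the count; 2 steps from B7 to B9.
2^2 = 4.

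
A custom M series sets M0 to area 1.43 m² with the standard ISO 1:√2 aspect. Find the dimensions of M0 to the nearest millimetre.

Let the short side be w mm. Then w · w√2 = 1.43 m² = 1,430,000 mm².
w² = 1,430,000/√2, so w ≈ 1005.6 mm; long side = w√2 ≈ 1422.1 mm.

1006 × 1422 mm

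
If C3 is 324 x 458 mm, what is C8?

C4: ⌊458/2⌋ × 324 = 229 × 324 mm
C5: ⌊324/2⌋ × 229 = 162 × 229 mm
C6: ⌊229/2⌋ × 162 = 114 × 162 mm
C7: ⌊162/2⌋ × 114 = 81 × 114 mm
C8: ⌊114/2⌋ × 81 = 57 × 81 mm

57 × 81 mm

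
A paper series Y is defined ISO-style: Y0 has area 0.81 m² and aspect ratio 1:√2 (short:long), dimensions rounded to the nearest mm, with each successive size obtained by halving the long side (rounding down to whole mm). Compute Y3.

Let Y0's short side be w mm. w · w√2 = 0.81 m² = 810,000 mm², so w ≈ 756.8 mm and w√2 ≈ 1070.3 mm → Y0 = 757 × 1070 mm.
Y1: ⌊1070/2⌋ × 757 = 535 × 757 mm
Y2: ⌊757/2⌋ × 535 = 378 × 535 mm
Y3: ⌊535/2⌋ × 378 = 267 × 378 mm

267 × 378 mm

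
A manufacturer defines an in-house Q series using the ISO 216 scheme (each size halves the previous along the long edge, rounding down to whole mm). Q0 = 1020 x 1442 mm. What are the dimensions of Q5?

Q1 = 721 × 1020 mm (from Q0 by 1 halving).
Q2: ⌊1020/2⌋ × 721 = 510 × 721 mm
Q3: ⌊721/2⌋ × 510 = 360 × 510 mm
Q4: ⌊510/2⌋ × 360 = 255 × 360 mm
Q5: ⌊360/2⌋ × 255 = 180 × 255 mm

180 × 255 mm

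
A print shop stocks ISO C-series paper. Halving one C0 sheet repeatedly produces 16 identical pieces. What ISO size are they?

16 = 2^4, so 4 halving steps.
C0 → C1 → … → C4 after 4 steps.

C4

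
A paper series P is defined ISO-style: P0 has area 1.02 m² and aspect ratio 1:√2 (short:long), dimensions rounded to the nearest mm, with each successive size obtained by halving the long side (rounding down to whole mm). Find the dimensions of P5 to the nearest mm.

Let P0's short side be w mm. w · w√2 = 1.02 m² = 1,020,000 mm², so w ≈ 849.3 mm and w√2 ≈ 1201.0 mm → P0 = 849 × 1201 mm.
P1: ⌊1201/2⌋ × 849 = 600 × 849 mm
P2: ⌊849/2⌋ × 600 = 424 × 600 mm
P3: ⌊600/2⌋ × 424 = 300 × 424 mm
P4: ⌊424/2⌋ × 300 = 212 × 300 mm
P5: ⌊300/2⌋ × 212 = 150 × 212 mm

150 × 212 mm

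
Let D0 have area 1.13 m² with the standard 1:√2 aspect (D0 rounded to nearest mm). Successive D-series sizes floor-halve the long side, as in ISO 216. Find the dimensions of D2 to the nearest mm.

447 × 632 mm

Let D0's short side be w mm. w · w√2 = 1.13 m² = 1,130,000 mm², so w ≈ 893.9 mm and w√2 ≈ 1264.1 mm → D0 = 894 × 1264 mm.
D1: ⌊1264/2⌋ × 894 = 632 × 894 mm
D2: ⌊894/2⌋ × 632 = 447 × 632 mm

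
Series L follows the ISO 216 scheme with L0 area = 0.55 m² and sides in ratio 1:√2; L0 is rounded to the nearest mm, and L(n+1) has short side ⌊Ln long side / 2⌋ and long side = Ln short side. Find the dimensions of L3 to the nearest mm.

220 × 312 mm

Let L0's short side be w mm. w · w√2 = 0.55 m² = 550,000 mm², so w ≈ 623.6 mm and w√2 ≈ 881.9 mm → L0 = 624 × 882 mm.
L1: ⌊882/2⌋ × 624 = 441 × 624 mm
L2: ⌊624/2⌋ × 441 = 312 × 441 mm
L3: ⌊441/2⌋ × 312 = 220 × 312 mm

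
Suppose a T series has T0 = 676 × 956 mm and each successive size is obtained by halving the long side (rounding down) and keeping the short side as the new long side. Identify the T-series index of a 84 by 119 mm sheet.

T6

T0: 676 × 956 mm
T1: 478 × 676 mm
T2: 338 × 478 mm
T3: 239 × 338 mm
T4: 169 × 239 mm
T5: 119 × 169 mm
T6: 84 × 119 mm
T7: 59 × 84 mm
→ matches T6.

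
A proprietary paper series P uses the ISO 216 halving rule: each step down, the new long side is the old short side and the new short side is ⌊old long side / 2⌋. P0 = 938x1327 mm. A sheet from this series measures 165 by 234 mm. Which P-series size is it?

P0: 938 × 1327 mm
P1: 663 × 938 mm
P2: 469 × 663 mm
P3: 331 × 469 mm
P4: 234 × 331 mm
P5: 165 × 234 mm
P6: 117 × 165 mm
→ matches P5.

P5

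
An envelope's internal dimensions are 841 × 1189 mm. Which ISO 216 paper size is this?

A0 (841 × 1189 mm)

Aspect ratio 1189/841 ≈ 1.414 — close to the ISO √2 ≈ 1.414.
In the A-series (A0 area = 1 m²): A0 = 841 × 1189 mm.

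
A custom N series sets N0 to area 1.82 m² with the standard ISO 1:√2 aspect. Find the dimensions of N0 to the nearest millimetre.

1134 × 1604 mm

Let the short side be w mm. Then w · w√2 = 1.82 m² = 1,820,000 mm².
w² = 1,820,000/√2, so w ≈ 1134.4 mm; long side = w√2 ≈ 1604.3 mm.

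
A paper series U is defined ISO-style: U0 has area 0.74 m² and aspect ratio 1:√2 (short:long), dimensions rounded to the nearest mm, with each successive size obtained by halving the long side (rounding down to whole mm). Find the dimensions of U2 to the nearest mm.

Let U0's short side be w mm. w · w√2 = 0.74 m² = 740,000 mm², so w ≈ 723.4 mm and w√2 ≈ 1023.0 mm → U0 = 723 × 1023 mm.
U1: ⌊1023/2⌋ × 723 = 511 × 723 mm
U2: ⌊723/2⌋ × 511 = 361 × 511 mm

361 × 511 mm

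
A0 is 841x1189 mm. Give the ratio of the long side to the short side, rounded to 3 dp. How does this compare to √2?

1189 / 841 = 1.414
Matches √2 ≈ 1.414 — the ISO 216 defining ratio.

1.414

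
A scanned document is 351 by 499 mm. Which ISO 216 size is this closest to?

B3 (353 × 500 mm)

Aspect ratio 499/351 ≈ 1.422 — close to the ISO √2 ≈ 1.414.
In the B-series (B0 = 1000 × 1414 mm): B3 = 353 × 500 mm.
Off by 3 mm total — nearest standard size.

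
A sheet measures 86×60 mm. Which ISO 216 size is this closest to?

B8 (62 × 88 mm)

Aspect ratio 86/60 ≈ 1.433 (ISO target is √2 ≈ 1.414).
In the B-series (B0 = 1000 × 1414 mm): B8 = 62 × 88 mm.
Off by 4 mm total — nearest standard size.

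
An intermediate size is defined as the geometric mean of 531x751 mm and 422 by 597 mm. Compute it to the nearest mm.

473 × 670 mm

Short side: √(531 · 422) = √224082 ≈ 473.4 → 473 mm
Long side: √(751 · 597) = √448347 ≈ 669.6 → 670 mm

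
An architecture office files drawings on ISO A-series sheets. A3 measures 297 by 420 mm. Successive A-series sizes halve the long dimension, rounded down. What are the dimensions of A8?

A4: ⌊420/2⌋ × 297 = 210 × 297 mm
A5: ⌊297/2⌋ × 210 = 148 × 210 mm
A6: ⌊210/2⌋ × 148 = 105 × 148 mm
A7: ⌊148/2⌋ × 105 = 74 × 105 mm
A8: ⌊105/2⌋ × 74 = 52 × 74 mm

52 × 74 mm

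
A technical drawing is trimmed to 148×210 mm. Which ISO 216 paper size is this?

Aspect ratio 210/148 ≈ 1.419 — close to the ISO √2 ≈ 1.414.
In the A-series (A0 area = 1 m²): A5 = 148 × 210 mm.

A5 (148 × 210 mm)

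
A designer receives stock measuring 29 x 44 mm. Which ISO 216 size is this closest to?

Aspect ratio 44/29 ≈ 1.517 (ISO target is √2 ≈ 1.414).
In the B-series (B0 = 1000 × 1414 mm): B10 = 31 × 44 mm.
Off by 2 mm total — nearest standard size.

B10 (31 × 44 mm)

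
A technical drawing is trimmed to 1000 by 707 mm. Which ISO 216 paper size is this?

B1 (707 × 1000 mm)

Aspect ratio 1000/707 ≈ 1.414 — close to the ISO √2 ≈ 1.414.
In the B-series (B0 = 1000 × 1414 mm): B1 = 707 × 1000 mm.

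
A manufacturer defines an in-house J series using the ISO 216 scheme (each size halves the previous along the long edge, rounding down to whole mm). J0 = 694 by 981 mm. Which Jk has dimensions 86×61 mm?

J7

J0: 694 × 981 mm
J1: 490 × 694 mm
J2: 347 × 490 mm
J3: 245 × 347 mm
J4: 173 × 245 mm
J5: 122 × 173 mm
J6: 86 × 122 mm
J7: 61 × 86 mm
J8: 43 × 61 mm
→ matches J7.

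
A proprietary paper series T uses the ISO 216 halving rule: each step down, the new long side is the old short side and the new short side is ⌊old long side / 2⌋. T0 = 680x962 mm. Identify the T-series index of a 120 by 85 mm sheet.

T6

T0: 680 × 962 mm
T1: 481 × 680 mm
T2: 340 × 481 mm
T3: 240 × 340 mm
T4: 170 × 240 mm
T5: 120 × 170 mm
T6: 85 × 120 mm
T7: 60 × 85 mm
→ matches T6.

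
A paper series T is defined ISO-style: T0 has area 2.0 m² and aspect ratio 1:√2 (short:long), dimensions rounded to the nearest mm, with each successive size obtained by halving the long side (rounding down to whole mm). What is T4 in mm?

Let T0's short side be w mm. w · w√2 = 2.0 m² = 2,000,000 mm², so w ≈ 1189.2 mm and w√2 ≈ 1681.8 mm → T0 = 1189 × 1682 mm.
T1: ⌊1682/2⌋ × 1189 = 841 × 1189 mm
T2: ⌊1189/2⌋ × 841 = 594 × 841 mm
T3: ⌊841/2⌋ × 594 = 420 × 594 mm
T4: ⌊594/2⌋ × 420 = 297 × 420 mm

297 × 420 mm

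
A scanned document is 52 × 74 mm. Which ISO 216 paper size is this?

Aspect ratio 74/52 ≈ 1.423 — close to the ISO √2 ≈ 1.414.
In the A-series (A0 area = 1 m²): A8 = 52 × 74 mm.

A8 (52 × 74 mm)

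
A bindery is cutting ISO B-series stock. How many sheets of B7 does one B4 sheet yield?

Each ISO step halves the sheet: 1 × B4 → 2 × B5 → 4 × B6 → 8 × B7
From B4 to B7 is 3 halving steps: 2^3 = 8.

8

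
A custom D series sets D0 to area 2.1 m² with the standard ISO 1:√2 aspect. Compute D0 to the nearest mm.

Let the short side be w mm. Then w · w√2 = 2.1 m² = 2,100,000 mm².
w² = 2,100,000/√2, so w ≈ 1218.6 mm; long side = w√2 ≈ 1723.3 mm.

1219 × 1723 mm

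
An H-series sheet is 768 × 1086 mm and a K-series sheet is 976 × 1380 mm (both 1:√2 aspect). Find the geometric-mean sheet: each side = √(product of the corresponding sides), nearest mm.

866 × 1224 mm

Short side: √(768 · 976) = √749568 ≈ 865.8 → 866 mm
Long side: √(1086 · 1380) = √1498680 ≈ 1224.2 → 1224 mm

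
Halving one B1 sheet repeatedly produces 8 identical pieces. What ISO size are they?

B4

8 = 2^3, so 3 halving steps.
B1 → B2 → … → B4 after 3 steps.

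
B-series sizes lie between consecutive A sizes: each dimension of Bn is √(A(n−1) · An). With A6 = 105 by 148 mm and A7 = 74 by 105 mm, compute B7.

Short side: √(105 · 74) = √7770 ≈ 88.1 → 88 mm
Long side: √(148 · 105) = √15540 ≈ 124.7 → 125 mm

88 × 125 mm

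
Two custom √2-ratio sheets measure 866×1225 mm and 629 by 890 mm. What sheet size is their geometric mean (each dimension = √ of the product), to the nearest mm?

Short side: √(866 · 629) = √544714 ≈ 738.0 → 738 mm
Long side: √(1225 · 890) = √1090250 ≈ 1044.2 → 1044 mm

738 × 1044 mm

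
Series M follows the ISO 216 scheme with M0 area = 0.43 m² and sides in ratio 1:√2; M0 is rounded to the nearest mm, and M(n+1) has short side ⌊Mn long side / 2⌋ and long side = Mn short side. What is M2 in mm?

275 × 390 mm

Let M0's short side be w mm. w · w√2 = 0.43 m² = 430,000 mm², so w ≈ 551.4 mm and w√2 ≈ 779.8 mm → M0 = 551 × 780 mm.
M1: ⌊780/2⌋ × 551 = 390 × 551 mm
M2: ⌊551/2⌋ × 390 = 275 × 390 mm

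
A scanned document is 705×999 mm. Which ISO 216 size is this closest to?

B1 (707 × 1000 mm)

Aspect ratio 999/705 ≈ 1.417 — close to the ISO √2 ≈ 1.414.
In the B-series (B0 = 1000 × 1414 mm): B1 = 707 × 1000 mm.
Off by 3 mm total — nearest standard size.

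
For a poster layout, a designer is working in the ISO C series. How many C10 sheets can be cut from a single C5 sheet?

Each ISO step halves the sheet: 1 × C5 → 2 × C6 → 4 × C7 → 8 × C8 → …
From C5 to C10 is 5 halving steps: 2^5 = 32.

32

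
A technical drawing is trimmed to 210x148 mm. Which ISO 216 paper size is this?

A5 (148 × 210 mm)

Aspect ratio 210/148 ≈ 1.419 — close to the ISO √2 ≈ 1.414.
In the A-series (A0 area = 1 m²): A5 = 148 × 210 mm.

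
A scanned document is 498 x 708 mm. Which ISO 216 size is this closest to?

Aspect ratio 708/498 ≈ 1.422 — close to the ISO √2 ≈ 1.414.
In the B-series (B0 = 1000 × 1414 mm): B2 = 500 × 707 mm.
Off by 3 mm total — nearest standard size.

B2 (500 × 707 mm)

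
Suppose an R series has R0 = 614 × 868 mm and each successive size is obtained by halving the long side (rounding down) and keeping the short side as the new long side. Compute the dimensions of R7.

54 × 76 mm

R1 = 434 × 614 mm (from R0 by 1 halving).
R2: ⌊614/2⌋ × 434 = 307 × 434 mm
R3: ⌊434/2⌋ × 307 = 217 × 307 mm
R4: ⌊307/2⌋ × 217 = 153 × 217 mm
R5: ⌊217/2⌋ × 153 = 108 × 153 mm
R6: ⌊153/2⌋ × 108 = 76 × 108 mm
R7: ⌊108/2⌋ × 76 = 54 × 76 mm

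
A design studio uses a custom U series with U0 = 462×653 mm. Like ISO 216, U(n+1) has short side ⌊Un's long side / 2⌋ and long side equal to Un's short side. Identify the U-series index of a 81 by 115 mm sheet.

U0: 462 × 653 mm
U1: 326 × 462 mm
U2: 231 × 326 mm
U3: 163 × 231 mm
U4: 115 × 163 mm
U5: 81 × 115 mm
U6: 57 × 81 mm
→ matches U5.

U5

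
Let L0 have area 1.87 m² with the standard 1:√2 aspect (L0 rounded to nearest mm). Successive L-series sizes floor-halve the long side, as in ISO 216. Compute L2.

575 × 813 mm

Let L0's short side be w mm. w · w√2 = 1.87 m² = 1,870,000 mm², so w ≈ 1149.9 mm and w√2 ≈ 1626.2 mm → L0 = 1150 × 1626 mm.
L1: ⌊1626/2⌋ × 1150 = 813 × 1150 mm
L2: ⌊1150/2⌋ × 813 = 575 × 813 mm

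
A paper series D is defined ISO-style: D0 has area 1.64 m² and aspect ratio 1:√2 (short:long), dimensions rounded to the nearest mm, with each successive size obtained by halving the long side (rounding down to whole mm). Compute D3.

380 × 538 mm

Let D0's short side be w mm. w · w√2 = 1.64 m² = 1,640,000 mm², so w ≈ 1076.9 mm and w√2 ≈ 1522.9 mm → D0 = 1077 × 1523 mm.
D1: ⌊1523/2⌋ × 1077 = 761 × 1077 mm
D2: ⌊1077/2⌋ × 761 = 538 × 761 mm
D3: ⌊761/2⌋ × 538 = 380 × 538 mm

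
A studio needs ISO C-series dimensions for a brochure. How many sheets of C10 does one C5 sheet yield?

32

C5 = 162 × 229 mm; C10 = 28 × 40 mm.
Each halving step doubles the count; 5 steps from C5 to C10.
2^5 = 32.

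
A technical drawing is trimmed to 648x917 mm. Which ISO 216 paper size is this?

Aspect ratio 917/648 ≈ 1.415 — close to the ISO √2 ≈ 1.414.
In the C-series (envelope sizes, between A and B): C1 = 648 × 917 mm.

C1 (648 × 917 mm)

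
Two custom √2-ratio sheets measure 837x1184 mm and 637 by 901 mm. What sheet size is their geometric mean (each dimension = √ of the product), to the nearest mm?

Short side: √(837 · 637) = √533169 ≈ 730.2 → 730 mm
Long side: √(1184 · 901) = √1066784 ≈ 1032.9 → 1033 mm

730 × 1033 mm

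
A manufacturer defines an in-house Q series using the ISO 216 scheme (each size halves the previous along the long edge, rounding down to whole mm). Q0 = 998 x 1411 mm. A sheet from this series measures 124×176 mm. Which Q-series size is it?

Q0: 998 × 1411 mm
Q1: 705 × 998 mm
Q2: 499 × 705 mm
Q3: 352 × 499 mm
Q4: 249 × 352 mm
Q5: 176 × 249 mm
Q6: 124 × 176 mm
Q7: 88 × 124 mm
→ matches Q6.

Q6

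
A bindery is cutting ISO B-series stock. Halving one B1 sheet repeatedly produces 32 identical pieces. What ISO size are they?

B6

32 = 2^5, so 5 halving steps.
B1 → B2 → … → B6 after 5 steps.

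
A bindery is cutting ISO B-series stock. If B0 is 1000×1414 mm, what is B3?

B1: ⌊1414/2⌋ × 1000 = 707 × 1000 mm
B2: ⌊1000/2⌋ × 707 = 500 × 707 mm
B3: ⌊707/2⌋ × 500 = 353 × 500 mm

353 × 500 mm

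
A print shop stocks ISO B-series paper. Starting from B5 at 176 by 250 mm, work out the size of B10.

31 × 44 mm

B6: ⌊250/2⌋ × 176 = 125 × 176 mm
B7: ⌊176/2⌋ × 125 = 88 × 125 mm
B8: ⌊125/2⌋ × 88 = 62 × 88 mm
B9: ⌊88/2⌋ × 62 = 44 × 62 mm
B10: ⌊62/2⌋ × 44 = 31 × 44 mm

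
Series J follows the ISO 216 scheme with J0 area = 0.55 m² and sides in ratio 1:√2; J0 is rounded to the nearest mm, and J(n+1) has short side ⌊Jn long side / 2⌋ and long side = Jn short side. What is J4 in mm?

Let J0's short side be w mm. w · w√2 = 0.55 m² = 550,000 mm², so w ≈ 623.6 mm and w√2 ≈ 881.9 mm → J0 = 624 × 882 mm.
J1: ⌊882/2⌋ × 624 = 441 × 624 mm
J2: ⌊624/2⌋ × 441 = 312 × 441 mm
J3: ⌊441/2⌋ × 312 = 220 × 312 mm
J4: ⌊312/2⌋ × 220 = 156 × 220 mm

156 × 220 mm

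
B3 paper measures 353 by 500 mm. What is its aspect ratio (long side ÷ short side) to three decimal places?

1.416

500 / 353 = 1.416
ISO 216 targets √2 ≈ 1.414; the +0.002 deviation is from mm rounding.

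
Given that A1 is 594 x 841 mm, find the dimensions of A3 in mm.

297 × 420 mm

A2: ⌊841/2⌋ × 594 = 420 × 594 mm
A3: ⌊594/2⌋ × 420 = 297 × 420 mm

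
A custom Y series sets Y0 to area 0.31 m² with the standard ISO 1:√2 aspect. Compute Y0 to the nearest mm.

468 × 662 mm

Let the short side be w mm. Then w · w√2 = 0.31 m² = 310,000 mm².
w² = 310,000/√2, so w ≈ 468.2 mm; long side = w√2 ≈ 662.1 mm.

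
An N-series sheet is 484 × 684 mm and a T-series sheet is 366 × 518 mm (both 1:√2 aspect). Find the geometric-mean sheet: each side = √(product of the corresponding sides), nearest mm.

421 × 595 mm

Short side: √(484 · 366) = √177144 ≈ 420.9 → 421 mm
Long side: √(684 · 518) = √354312 ≈ 595.2 → 595 mm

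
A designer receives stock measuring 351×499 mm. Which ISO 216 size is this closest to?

B3 (353 × 500 mm)

Aspect ratio 499/351 ≈ 1.422 — close to the ISO √2 ≈ 1.414.
In the B-series (B0 = 1000 × 1414 mm): B3 = 353 × 500 mm.
Off by 3 mm total — nearest standard size.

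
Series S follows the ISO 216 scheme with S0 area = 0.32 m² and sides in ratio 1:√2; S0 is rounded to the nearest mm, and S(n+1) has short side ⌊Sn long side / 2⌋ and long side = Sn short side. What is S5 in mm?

84 × 119 mm

Let S0's short side be w mm. w · w√2 = 0.32 m² = 320,000 mm², so w ≈ 475.7 mm and w√2 ≈ 672.7 mm → S0 = 476 × 673 mm.
S1: ⌊673/2⌋ × 476 = 336 × 476 mm
S2: ⌊476/2⌋ × 336 = 238 × 336 mm
S3: ⌊336/2⌋ × 238 = 168 × 238 mm
S4: ⌊238/2⌋ × 168 = 119 × 168 mm
S5: ⌊168/2⌋ × 119 = 84 × 119 mm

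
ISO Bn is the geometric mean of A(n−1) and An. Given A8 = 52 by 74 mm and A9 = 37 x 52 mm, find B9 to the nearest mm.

44 × 62 mm

Short side: √(52 · 37) = √1924 ≈ 43.9 → 44 mm
Long side: √(74 · 52) = √3848 ≈ 62.0 → 62 mm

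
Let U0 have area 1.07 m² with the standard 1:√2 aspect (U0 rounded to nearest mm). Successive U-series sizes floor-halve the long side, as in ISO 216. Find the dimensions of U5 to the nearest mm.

153 × 217 mm

Let U0's short side be w mm. w · w√2 = 1.07 m² = 1,070,000 mm², so w ≈ 869.8 mm and w√2 ≈ 1230.1 mm → U0 = 870 × 1230 mm.
U1: ⌊1230/2⌋ × 870 = 615 × 870 mm
U2: ⌊870/2⌋ × 615 = 435 × 615 mm
U3: ⌊615/2⌋ × 435 = 307 × 435 mm
U4: ⌊435/2⌋ × 307 = 217 × 307 mm
U5: ⌊307/2⌋ × 217 = 153 × 217 mm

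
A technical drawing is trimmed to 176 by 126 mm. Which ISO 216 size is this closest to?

Aspect ratio 176/126 ≈ 1.397 (ISO target is √2 ≈ 1.414).
In the B-series (B0 = 1000 × 1414 mm): B6 = 125 × 176 mm.
Off by 1 mm total — nearest standard size.

B6 (125 × 176 mm)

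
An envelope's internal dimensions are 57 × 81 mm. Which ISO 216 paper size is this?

C8 (57 × 81 mm)

Aspect ratio 81/57 ≈ 1.421 — close to the ISO √2 ≈ 1.414.
In the C-series (envelope sizes, between A and B): C8 = 57 × 81 mm.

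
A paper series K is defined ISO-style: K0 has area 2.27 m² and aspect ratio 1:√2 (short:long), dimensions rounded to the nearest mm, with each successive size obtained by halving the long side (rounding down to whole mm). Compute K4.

316 × 448 mm

Let K0's short side be w mm. w · w√2 = 2.27 m² = 2,270,000 mm², so w ≈ 1266.9 mm and w√2 ≈ 1791.7 mm → K0 = 1267 × 1792 mm.
K1: ⌊1792/2⌋ × 1267 = 896 × 1267 mm
K2: ⌊1267/2⌋ × 896 = 633 × 896 mm
K3: ⌊896/2⌋ × 633 = 448 × 633 mm
K4: ⌊633/2⌋ × 448 = 316 × 448 mm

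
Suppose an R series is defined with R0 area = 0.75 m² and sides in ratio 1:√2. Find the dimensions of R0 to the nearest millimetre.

728 × 1030 mm

Let the short side be w mm. Then w · w√2 = 0.75 m² = 750,000 mm².
w² = 750,000/√2, so w ≈ 728.2 mm; long side = w√2 ≈ 1029.9 mm.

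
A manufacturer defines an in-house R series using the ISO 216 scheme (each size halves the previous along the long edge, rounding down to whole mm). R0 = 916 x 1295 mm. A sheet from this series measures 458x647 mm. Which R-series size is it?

R0: 916 × 1295 mm
R1: 647 × 916 mm
R2: 458 × 647 mm
R3: 323 × 458 mm
→ matches R2.

R2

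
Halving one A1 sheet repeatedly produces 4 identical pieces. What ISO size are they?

A3

4 = 2^2, so 2 halving steps.
A1 → A2 → … → A3 after 2 steps.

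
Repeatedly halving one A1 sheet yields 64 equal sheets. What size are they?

A7

64 = 2^6, so 6 halving steps.
A1 → A2 → … → A7 after 6 steps.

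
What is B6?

125 × 176 mm

B0 = 1000 × 1414 mm (B0 has a 1000 mm short side, aspect 1:√2).
B1: ⌊1414/2⌋ × 1000 = 707 × 1000 mm
B2: ⌊1000/2⌋ × 707 = 500 × 707 mm
B3: ⌊707/2⌋ × 500 = 353 × 500 mm
B4: ⌊500/2⌋ × 353 = 250 × 353 mm
B5: ⌊353/2⌋ × 250 = 176 × 250 mm
B6: ⌊250/2⌋ × 176 = 125 × 176 mm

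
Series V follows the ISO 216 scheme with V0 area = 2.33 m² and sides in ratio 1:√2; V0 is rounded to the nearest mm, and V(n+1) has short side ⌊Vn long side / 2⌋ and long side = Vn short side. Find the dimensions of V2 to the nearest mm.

642 × 907 mm

Let V0's short side be w mm. w · w√2 = 2.33 m² = 2,330,000 mm², so w ≈ 1283.6 mm and w√2 ≈ 1815.2 mm → V0 = 1284 × 1815 mm.
V1: ⌊1815/2⌋ × 1284 = 907 × 1284 mm
V2: ⌊1284/2⌋ × 907 = 642 × 907 mm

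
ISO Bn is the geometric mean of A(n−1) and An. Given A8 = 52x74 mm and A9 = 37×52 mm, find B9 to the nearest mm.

44 × 62 mm

Short side: √(52 · 37) = √1924 ≈ 43.9 → 44 mm
Long side: √(74 · 52) = √3848 ≈ 62.0 → 62 mm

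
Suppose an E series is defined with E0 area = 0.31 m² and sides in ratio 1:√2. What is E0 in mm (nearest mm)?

Let the short side be w mm. Then w · w√2 = 0.31 m² = 310,000 mm².
w² = 310,000/√2, so w ≈ 468.2 mm; long side = w√2 ≈ 662.1 mm.

468 × 662 mm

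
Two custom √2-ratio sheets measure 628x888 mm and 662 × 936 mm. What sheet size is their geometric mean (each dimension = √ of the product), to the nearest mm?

645 × 912 mm

Short side: √(628 · 662) = √415736 ≈ 644.8 → 645 mm
Long side: √(888 · 936) = √831168 ≈ 911.7 → 912 mm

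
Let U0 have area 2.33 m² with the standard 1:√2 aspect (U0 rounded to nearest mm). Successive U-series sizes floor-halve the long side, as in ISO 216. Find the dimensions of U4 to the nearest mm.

Let U0's short side be w mm. w · w√2 = 2.33 m² = 2,330,000 mm², so w ≈ 1283.6 mm and w√2 ≈ 1815.2 mm → U0 = 1284 × 1815 mm.
U1: ⌊1815/2⌋ × 1284 = 907 × 1284 mm
U2: ⌊1284/2⌋ × 907 = 642 × 907 mm
U3: ⌊907/2⌋ × 642 = 453 × 642 mm
U4: ⌊642/2⌋ × 453 = 321 × 453 mm

321 × 453 mm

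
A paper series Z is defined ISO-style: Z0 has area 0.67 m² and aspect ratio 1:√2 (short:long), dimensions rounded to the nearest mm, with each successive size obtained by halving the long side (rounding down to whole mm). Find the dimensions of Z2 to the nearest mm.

344 × 486 mm

Let Z0's short side be w mm. w · w√2 = 0.67 m² = 670,000 mm², so w ≈ 688.3 mm and w√2 ≈ 973.4 mm → Z0 = 688 × 973 mm.
Z1: ⌊973/2⌋ × 688 = 486 × 688 mm
Z2: ⌊688/2⌋ × 486 = 344 × 486 mm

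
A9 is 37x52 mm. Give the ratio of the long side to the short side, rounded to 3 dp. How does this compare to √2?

1.405

52 / 37 = 1.405
ISO 216 targets √2 ≈ 1.414; the -0.009 deviation is from mm rounding.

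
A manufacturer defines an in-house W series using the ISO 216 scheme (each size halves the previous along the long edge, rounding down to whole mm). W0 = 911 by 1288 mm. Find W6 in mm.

W1 = 644 × 911 mm (from W0 by 1 halving).
W2: ⌊911/2⌋ × 644 = 455 × 644 mm
W3: ⌊644/2⌋ × 455 = 322 × 455 mm
W4: ⌊455/2⌋ × 322 = 227 × 322 mm
W5: ⌊322/2⌋ × 227 = 161 × 227 mm
W6: ⌊227/2⌋ × 161 = 113 × 161 mm

113 × 161 mm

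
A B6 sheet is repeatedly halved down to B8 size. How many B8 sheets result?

Each ISO step halves the sheet: 1 × B6 → 2 × B7 → 4 × B8
From B6 to B8 is 2 halving steps: 2^2 = 4.

4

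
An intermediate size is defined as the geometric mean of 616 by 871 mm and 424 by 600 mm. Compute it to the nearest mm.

Short side: √(616 · 424) = √261184 ≈ 511.1 → 511 mm
Long side: √(871 · 600) = √522600 ≈ 722.9 → 723 mm

511 × 723 mm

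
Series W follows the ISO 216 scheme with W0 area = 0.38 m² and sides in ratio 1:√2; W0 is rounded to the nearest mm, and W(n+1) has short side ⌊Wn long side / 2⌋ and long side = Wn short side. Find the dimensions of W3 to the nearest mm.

183 × 259 mm

Let W0's short side be w mm. w · w√2 = 0.38 m² = 380,000 mm², so w ≈ 518.4 mm and w√2 ≈ 733.1 mm → W0 = 518 × 733 mm.
W1: ⌊733/2⌋ × 518 = 366 × 518 mm
W2: ⌊518/2⌋ × 366 = 259 × 366 mm
W3: ⌊366/2⌋ × 259 = 183 × 259 mm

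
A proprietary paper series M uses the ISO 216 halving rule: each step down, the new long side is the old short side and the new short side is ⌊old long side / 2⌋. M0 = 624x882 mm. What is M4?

M1: ⌊882/2⌋ × 624 = 441 × 624 mm
M2: ⌊624/2⌋ × 441 = 312 × 441 mm
M3: ⌊441/2⌋ × 312 = 220 × 312 mm
M4: ⌊312/2⌋ × 220 = 156 × 220 mm

156 × 220 mm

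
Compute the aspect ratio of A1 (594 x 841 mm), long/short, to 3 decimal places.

1.416

841 / 594 = 1.416
ISO 216 targets √2 ≈ 1.414; the +0.002 deviation is from mm rounding.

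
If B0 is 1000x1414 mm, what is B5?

176 × 250 mm

B1: ⌊1414/2⌋ × 1000 = 707 × 1000 mm
B2: ⌊1000/2⌋ × 707 = 500 × 707 mm
B3: ⌊707/2⌋ × 500 = 353 × 500 mm
B4: ⌊500/2⌋ × 353 = 250 × 353 mm
B5: ⌊353/2⌋ × 250 = 176 × 250 mm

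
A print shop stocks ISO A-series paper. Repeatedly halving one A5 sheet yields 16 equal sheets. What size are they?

16 = 2^4, so 4 halving steps.
A5 → A6 → … → A9 after 4 steps.

A9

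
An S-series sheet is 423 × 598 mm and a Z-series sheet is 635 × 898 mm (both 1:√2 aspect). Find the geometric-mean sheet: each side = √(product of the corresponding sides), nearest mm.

518 × 733 mm

Short side: √(423 · 635) = √268605 ≈ 518.3 → 518 mm
Long side: √(598 · 898) = √537004 ≈ 732.8 → 733 mm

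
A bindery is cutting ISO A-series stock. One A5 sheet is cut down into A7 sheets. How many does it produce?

Each ISO step halves the sheet: 1 × A5 → 2 × A6 → 4 × A7
From A5 to A7 is 2 halving steps: 2^2 = 4.

4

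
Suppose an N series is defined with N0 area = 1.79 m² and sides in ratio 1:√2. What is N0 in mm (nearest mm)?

Let the short side be w mm. Then w · w√2 = 1.79 m² = 1,790,000 mm².
w² = 1,790,000/√2, so w ≈ 1125.0 mm; long side = w√2 ≈ 1591.1 mm.

1125 × 1591 mm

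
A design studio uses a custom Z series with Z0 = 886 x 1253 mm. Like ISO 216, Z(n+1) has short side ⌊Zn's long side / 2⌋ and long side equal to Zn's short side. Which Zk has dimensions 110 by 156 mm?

Z6

Z0: 886 × 1253 mm
Z1: 626 × 886 mm
Z2: 443 × 626 mm
Z3: 313 × 443 mm
Z4: 221 × 313 mm
Z5: 156 × 221 mm
Z6: 110 × 156 mm
Z7: 78 × 110 mm
→ matches Z6.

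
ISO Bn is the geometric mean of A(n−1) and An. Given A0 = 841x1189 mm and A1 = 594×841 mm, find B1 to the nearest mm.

707 × 1000 mm

Short side: √(841 · 594) = √499554 ≈ 706.8 → 707 mm
Long side: √(1189 · 841) = √999949 ≈ 1000.0 → 1000 mm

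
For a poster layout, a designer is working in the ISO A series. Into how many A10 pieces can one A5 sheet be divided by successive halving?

Each ISO step halves the sheet: 1 × A5 → 2 × A6 → 4 × A7 → 8 × A8 → …
From A5 to A10 is 5 halving steps: 2^5 = 32.

32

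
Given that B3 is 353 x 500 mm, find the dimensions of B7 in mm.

B4: ⌊500/2⌋ × 353 = 250 × 353 mm
B5: ⌊353/2⌋ × 250 = 176 × 250 mm
B6: ⌊250/2⌋ × 176 = 125 × 176 mm
B7: ⌊176/2⌋ × 125 = 88 × 125 mm

88 × 125 mm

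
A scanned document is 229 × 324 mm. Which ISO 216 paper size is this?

Aspect ratio 324/229 ≈ 1.415 — close to the ISO √2 ≈ 1.414.
In the C-series (envelope sizes, between A and B): C4 = 229 × 324 mm.

C4 (229 × 324 mm)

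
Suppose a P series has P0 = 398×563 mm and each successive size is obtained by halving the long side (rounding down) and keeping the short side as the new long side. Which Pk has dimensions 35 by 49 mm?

P7

P0: 398 × 563 mm
P1: 281 × 398 mm
P2: 199 × 281 mm
P3: 140 × 199 mm
P4: 99 × 140 mm
P5: 70 × 99 mm
P6: 49 × 70 mm
P7: 35 × 49 mm
P8: 24 × 35 mm
→ matches P7.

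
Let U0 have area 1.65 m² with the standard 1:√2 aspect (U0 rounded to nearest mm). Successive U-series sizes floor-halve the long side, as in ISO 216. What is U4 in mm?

Let U0's short side be w mm. w · w√2 = 1.65 m² = 1,650,000 mm², so w ≈ 1080.2 mm and w√2 ≈ 1527.6 mm → U0 = 1080 × 1528 mm.
U1: ⌊1528/2⌋ × 1080 = 764 × 1080 mm
U2: ⌊1080/2⌋ × 764 = 540 × 764 mm
U3: ⌊764/2⌋ × 540 = 382 × 540 mm
U4: ⌊540/2⌋ × 382 = 270 × 382 mm

270 × 382 mm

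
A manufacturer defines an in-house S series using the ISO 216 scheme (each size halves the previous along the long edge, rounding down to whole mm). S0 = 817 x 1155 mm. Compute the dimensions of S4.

204 × 288 mm

S1: ⌊1155/2⌋ × 817 = 577 × 817 mm
S2: ⌊817/2⌋ × 577 = 408 × 577 mm
S3: ⌊577/2⌋ × 408 = 288 × 408 mm
S4: ⌊408/2⌋ × 288 = 204 × 288 mm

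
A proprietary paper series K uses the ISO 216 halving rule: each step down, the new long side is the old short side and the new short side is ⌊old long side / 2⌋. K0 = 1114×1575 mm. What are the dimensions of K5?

K1 = 787 × 1114 mm (from K0 by 1 halving).
K2: ⌊1114/2⌋ × 787 = 557 × 787 mm
K3: ⌊787/2⌋ × 557 = 393 × 557 mm
K4: ⌊557/2⌋ × 393 = 278 × 393 mm
K5: ⌊393/2⌋ × 278 = 196 × 278 mm

196 × 278 mm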